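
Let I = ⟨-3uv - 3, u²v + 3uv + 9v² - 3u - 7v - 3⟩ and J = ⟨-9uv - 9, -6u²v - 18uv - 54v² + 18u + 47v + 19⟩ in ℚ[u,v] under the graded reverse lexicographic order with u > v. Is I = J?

Equality of ideals is decidable: compute both reduced Gröbner bases (unique for the ordering) and check whether they agree.
Buchberger on the first generating set:
f_1 = -3uv - 3, LT = uv.
f_2 = u²v + 3uv + 9v² - 3u - 7v - 3, LT = u²v.

S(f_1,f_2): lcm = u²v. S = -3uv - 9v² + 4u + 7v + 3.
  leading term uv: subtract (1)·f_1 from -3uv - 9v² + 4u + 7v + 3 → -9v² + 4u + 7v + 6
  leading term v²: no divisor's leading term divides it; move -9v² to the remainder.
  leading term u: no divisor's leading term divides it; move 4u to the remainder.
  leading term v: no divisor's leading term divides it; move 7v to the remainder.
  leading term 1: no divisor's leading term divides it; move 6 to the remainder.
  remainder -9v² + 4u + 7v + 6 ≠ 0; add g_3 = -9v² + 4u + 7v + 6 to the basis.

S(f_1,g_3): lcm = uv². S = 4/9u² + 7/9uv + ⅔u + v.
  leading term u²: no divisor's leading term divides it; move 4/9u² to the remainder.
  leading term uv: subtract (-7/27)·f_1 from 7/9uv + ⅔u + v → ⅔u + v - 7/9
  leading term u: no divisor's leading term divides it; move ⅔u to the remainder.
  leading term v: no divisor's leading term divides it; move v to the remainder.
  leading term 1: no divisor's leading term divides it; move -7/9 to the remainder.
  remainder 4/9u² + ⅔u + v - 7/9 ≠ 0; add g_4 = 4/9u² + ⅔u + v - 7/9 to the basis.

The other S-polynomials (S(f_2,g_3), S(f_1,g_4), S(f_2,g_4), S(g_3,g_4)) all reduce to 0 modulo the current basis, so we have a Gröbner basis.
Inter-reduce: drop elements whose leading term is divisible by another's, tail-reduce, and make monic.
Reduced Gröbner basis: {u² + 3/2u + 9/4v - 7/4, uv + 1, v² - 4/9u - 7/9v - ⅔}.

Buchberger on the second generating set:
h_1 = -9uv - 9, LT = uv.
h_2 = -6u²v - 18uv - 54v² + 18u + 47v + 19, LT = u²v.

S(h_1,h_2): lcm = u²v. S = -3uv - 9v² + 4u + 47/6v + 19/6.
  leading term uv: subtract (⅓)·h_1 from -3uv - 9v² + 4u + 47/6v + 19/6 → -9v² + 4u + 47/6v + 37/6
  leading term v²: no divisor's leading term divides it; move -9v² to the remainder.
  leading term u: no divisor's leading term divides it; move 4u to the remainder.
  leading term v: no divisor's leading term divides it; move 47/6v to the remainder.
  leading term 1: no divisor's leading term divides it; move 37/6 to the remainder.
  remainder -9v² + 4u + 47/6v + 37/6 ≠ 0; add k_3 = -9v² + 4u + 47/6v + 37/6 to the basis.

S(h_1,k_3): lcm = uv². S = 4/9u² + 47/54uv + 37/54u + v.
  leading term u²: no divisor's leading term divides it; move 4/9u² to the remainder.
  leading term uv: subtract (-47/486)·h_1 from 47/54uv + 37/54u + v → 37/54u + v - 47/54
  leading term u: no divisor's leading term divides it; move 37/54u to the remainder.
  leading term v: no divisor's leading term divides it; move v to the remainder.
  leading term 1: no divisor's leading term divides it; move -47/54 to the remainder.
  remainder 4/9u² + 37/54u + v - 47/54 ≠ 0; add k_4 = 4/9u² + 37/54u + v - 47/54 to the basis.

The other S-polynomials (S(h_2,k_3), S(h_1,k_4), S(h_2,k_4), S(k_3,k_4)) all reduce to 0 modulo the current basis, so we have a Gröbner basis.
Inter-reduce: drop elements whose leading term is divisible by another's, tail-reduce, and make monic.
Reduced Gröbner basis: {u² + 37/24u + 9/4v - 47/24, uv + 1, v² - 4/9u - 47/54v - 37/54}.

Since the reduced bases disagree, the two ideals are not the same.

No, the ideals differ.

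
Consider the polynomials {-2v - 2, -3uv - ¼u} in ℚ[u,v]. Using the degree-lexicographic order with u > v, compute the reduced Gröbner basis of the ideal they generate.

f_1 = -2v - 2, LT = v.
f_2 = -3uv - ¼u, LT = uv.

S(f_1,f_2): lcm = uv. S = 11/12u.
  leading term u: no divisor's leading term divides it; move 11/12u to the remainder.
  remainder 11/12u ≠ 0; add g_3 = 11/12u to the basis.

The other S-polynomials (S(f_1,g_3), S(f_2,g_3)) all reduce to 0 modulo the current basis, so we have a Gröbner basis.
Inter-reduce: drop elements whose leading term is divisible by another's, tail-reduce, and make monic.

G = {u, v + 1}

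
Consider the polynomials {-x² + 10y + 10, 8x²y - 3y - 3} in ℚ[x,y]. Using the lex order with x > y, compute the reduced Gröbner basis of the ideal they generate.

The reduced Gröbner basis is the canonical form of the ideal for this ordering.

f_1 = -x² + 10y + 10, LT = x².
f_2 = 8x²y - 3y - 3, LT = x²y.

S(f_1,f_2): lcm = x²y. S = -10y² - 77/8y + ⅜.
  leading term y²: no divisor's leading term divides it; move -10y² to the remainder.
  leading term y: no divisor's leading term divides it; move -77/8y to the remainder.
  leading term 1: no divisor's leading term divides it; move ⅜ to the remainder.
  remainder -10y² - 77/8y + ⅜ ≠ 0; add g_3 = -10y² - 77/8y + ⅜ to the basis.

The other S-polynomials (S(f_1,g_3), S(f_2,g_3)) all reduce to 0 modulo the current basis, so we have a Gröbner basis.
Inter-reduce: drop elements whose leading term is divisible by another's, tail-reduce, and make monic.

G = {x² - 10y - 10, y² + 77/80y - 3/80}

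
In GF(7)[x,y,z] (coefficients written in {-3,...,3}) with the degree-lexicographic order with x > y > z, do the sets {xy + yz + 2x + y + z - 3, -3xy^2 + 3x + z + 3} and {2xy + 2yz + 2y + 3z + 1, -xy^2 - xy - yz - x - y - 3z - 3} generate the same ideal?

For a fixed monomial order, each ideal has a unique reduced Gröbner basis; comparing bases decides equality.
Buchberger on the first generating set:
f_1 = xy + yz + 2x + y + z - 3, LT = xy.
f_2 = -3xy^2 + 3x + z + 3, LT = xy^2.

S(f_1,f_2): lcm = xy^2. S = y^2z + 2xy + y^2 + yz + x - 3y - 2z + 1.
  reduce S modulo (f_1, f_2):
  remainder y^2z + y^2 - yz - 3x + 2y + 3z ≠ 0; add g_3 = y^2z + y^2 - yz - 3x + 2y + 3z to the basis.

S(f_1,g_3): lcm = xy^2z. S = y^2z^2 - xy^2 + 3xyz + y^2z + yz^2 + 3x^2 - 2xy - 3xz - 3yz.
  reduce S modulo (f_1, f_2, g_3):
  remainder -yz^2 + 3x^2 + xz + yz + z^2 + 3x + 2y - z ≠ 0; add g_4 = -yz^2 + 3x^2 + xz + yz + z^2 + 3x + 2y - z to the basis.

S(f_1,g_4): lcm = xyz^2. S = yz^3 + 3x^3 + x^2z + xyz + 3xz^2 + yz^2 + z^3 + 3x^2 + 2xy - xz - 3z^2.
  reduce S modulo (f_1, f_2, g_3, g_4):
  remainder 3x^3 - 3x^2z - 3xz^2 + 2z^3 - x^2 + xz + 3z^2 - x - 1 ≠ 0; add g_5 = 3x^3 - 3x^2z - 3xz^2 + 2z^3 - x^2 + xz + 3z^2 - x - 1 to the basis.

The other S-polynomials (S(f_2,g_3), S(f_2,g_4), S(g_3,g_4), S(f_1,g_5), S(f_2,g_5), S(g_3,g_5), S(g_4,g_5)) all reduce to 0 modulo the current basis, so we have a Gröbner basis.
Inter-reduce: drop elements whose leading term is divisible by another's, tail-reduce, and make monic.
Reduced Gröbner basis: {x^3 - x^2z - xz^2 + 3z^3 + 2x^2 - 2xz + z^2 + 2x + 2, y^2z + y^2 - yz - 3x + 2y + 3z, yz^2 - 3x^2 - xz - yz - z^2 - 3x - 2y + z, xy + yz + 2x + y + z - 3}.

Buchberger on the second generating set:
h_1 = 2xy + 2yz + 2y + 3z + 1, LT = xy.
h_2 = -xy^2 - xy - yz - x - y - 3z - 3, LT = xy^2.

S(h_1,h_2): lcm = xy^2. S = y^2z - xy + y^2 - 3yz - x + 3y - 3z - 3.
  reduce S modulo (h_1, h_2):
  remainder y^2z + y^2 - 2yz - x - 3y + 2z + 1 ≠ 0; add k_3 = y^2z + y^2 - 2yz - x - 3y + 2z + 1 to the basis.

S(h_1,k_3): lcm = xy^2z. S = y^2z^2 - xy^2 + 2xyz + y^2z - 2yz^2 + x^2 + 3xy - 2xz - 3yz - x.
  reduce S modulo (h_1, h_2, k_3):
  remainder -2yz^2 + x^2 - xz + 2yz + 2z^2 - 3y + 2z + 1 ≠ 0; add k_4 = -2yz^2 + x^2 - xz + 2yz + 2z^2 - 3y + 2z + 1 to the basis.

S(h_1,k_4): lcm = xyz^2. S = yz^3 - 3x^3 + 3x^2z + xyz + xz^2 + yz^2 - 2z^3 + 2xy + xz - 3z^2 - 3x.
  reduce S modulo (h_1, h_2, k_3, k_4):
  remainder -3x^3 - 3xz^2 - z^3 - 3x^2 - 3xz + z^2 - 3x - 2z + 3 ≠ 0; add k_5 = -3x^3 - 3xz^2 - z^3 - 3x^2 - 3xz + z^2 - 3x - 2z + 3 to the basis.

The other S-polynomials (S(h_2,k_3), S(h_2,k_4), S(k_3,k_4), S(h_1,k_5), S(h_2,k_5), S(k_3,k_5), S(k_4,k_5)) all reduce to 0 modulo the current basis, so we have a Gröbner basis.
Inter-reduce: drop elements whose leading term is divisible by another's, tail-reduce, and make monic.
Reduced Gröbner basis: {x^3 + xz^2 - 2z^3 + x^2 + xz + 2z^2 + x + 3z - 1, y^2z + y^2 - 2yz - x - 3y + 2z + 1, yz^2 + 3x^2 - 3xz - yz - z^2 - 2y - z + 3, xy + yz + y - 2z - 3}.

The bases are distinct; the ideals are different.

No, the ideals differ.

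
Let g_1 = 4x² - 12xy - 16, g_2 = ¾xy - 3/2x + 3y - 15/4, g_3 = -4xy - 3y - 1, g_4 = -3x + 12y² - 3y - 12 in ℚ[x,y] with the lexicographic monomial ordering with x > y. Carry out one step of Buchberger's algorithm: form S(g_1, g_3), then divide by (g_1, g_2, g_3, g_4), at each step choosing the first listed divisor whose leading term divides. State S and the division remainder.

S(g_1, g_3) = -3xy² - ¾xy - ¼x - 4y; remainder on division = -43y² + 87/4y + 85/4.

lcm(LM(g_1), LM(g_3)) = x²y.
S = (lcm/LT(g_1))·g_1 − (lcm/LT(g_3))·g_3 = -3xy² - ¾xy - ¼x - 4y.
Reduce S modulo (g_1, g_2, g_3, g_4) in that order:
  leading term xy²: subtract (-4y)·g_2 from -3xy² - ¾xy - ¼x - 4y → -27/4xy - ¼x + 12y² - 19y
  leading term xy: subtract (-9)·g_2 from -27/4xy - ¼x + 12y² - 19y → -55/4x + 12y² + 8y - 135/4
  leading term x: subtract (55/12)·g_4 from -55/4x + 12y² + 8y - 135/4 → -43y² + 87/4y + 85/4
  leading term y²: no divisor's leading term divides it; move -43y² to the remainder.
  leading term y: no divisor's leading term divides it; move 87/4y to the remainder.
  leading term 1: no divisor's leading term divides it; move 85/4 to the remainder.
The remainder -43y² + 87/4y + 85/4 is nonzero, so it would be added as the next basis element.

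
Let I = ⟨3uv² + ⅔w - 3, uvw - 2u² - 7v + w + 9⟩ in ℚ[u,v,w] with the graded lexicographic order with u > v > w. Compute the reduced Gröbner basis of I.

G = {u³ + 7/4v²w - ¼vw² + 1/18w³ + 7/2uv - ½uw - 9/4vw - ¼w² - 9/2u, u²v + 7/2v² - ½vw + 1/9w² - 9/2v - ½w, uv² + 2/9w - 1, uvw - 2u² - 7v + w + 9, v³ - 1/7v²w + 2/63vw² - 4/63uw - 9/7v² - 1/7vw + 2/7u}

f_1 = 3uv² + ⅔w - 3, LT = uv².
f_2 = uvw - 2u² - 7v + w + 9, LT = uvw.

S(f_1,f_2): lcm = uv²w. S = 2u²v + 7v² - vw + 2/9w² - 9v - w.
  leading term u²v: no divisor's leading term divides it; move 2u²v to the remainder.
  leading term v²: no divisor's leading term divides it; move 7v² to the remainder.
  leading term vw: no divisor's leading term divides it; move -vw to the remainder.
  leading term w²: no divisor's leading term divides it; move 2/9w² to the remainder.
  leading term v: no divisor's leading term divides it; move -9v to the remainder.
  leading term w: no divisor's leading term divides it; move -w to the remainder.
  remainder 2u²v + 7v² - vw + 2/9w² - 9v - w ≠ 0; add g_3 = 2u²v + 7v² - vw + 2/9w² - 9v - w to the basis.

S(f_1,g_3): lcm = u²v². S = -7/2v³ + ½v²w - 1/9vw² + 2/9uw + 9/2v² + ½vw - u.
  leading term v³: no divisor's leading term divides it; move -7/2v³ to the remainder.
  leading term v²w: no divisor's leading term divides it; move ½v²w to the remainder.
  leading term vw²: no divisor's leading term divides it; move -1/9vw² to the remainder.
  leading term uw: no divisor's leading term divides it; move 2/9uw to the remainder.
  leading term v²: no divisor's leading term divides it; move 9/2v² to the remainder.
  leading term vw: no divisor's leading term divides it; move ½vw to the remainder.
  leading term u: no divisor's leading term divides it; move -u to the remainder.
  remainder -7/2v³ + ½v²w - 1/9vw² + 2/9uw + 9/2v² + ½vw - u ≠ 0; add g_4 = -7/2v³ + ½v²w - 1/9vw² + 2/9uw + 9/2v² + ½vw - u to the basis.

S(f_2,g_3): lcm = u²vw. S = -2u³ - 7/2v²w + ½vw² - 1/9w³ - 7uv + uw + 9/2vw + ½w² + 9u.
  leading term u³: no divisor's leading term divides it; move -2u³ to the remainder.
  leading term v²w: no divisor's leading term divides it; move -7/2v²w to the remainder.
  leading term vw²: no divisor's leading term divides it; move ½vw² to the remainder.
  leading term w³: no divisor's leading term divides it; move -1/9w³ to the remainder.
  leading term uv: no divisor's leading term divides it; move -7uv to the remainder.
  leading term uw: no divisor's leading term divides it; move uw to the remainder.
  leading term vw: no divisor's leading term divides it; move 9/2vw to the remainder.
  leading term w²: no divisor's leading term divides it; move ½w² to the remainder.
  leading term u: no divisor's leading term divides it; move 9u to the remainder.
  remainder -2u³ - 7/2v²w + ½vw² - 1/9w³ - 7uv + uw + 9/2vw + ½w² + 9u ≠ 0; add g_5 = -2u³ - 7/2v²w + ½vw² - 1/9w³ - 7uv + uw + 9/2vw + ½w² + 9u to the basis.

The other S-polynomials (S(f_1,g_4), S(f_2,g_4), S(g_3,g_4), S(f_1,g_5), S(f_2,g_5), S(g_3,g_5), S(g_4,g_5)) all reduce to 0 modulo the current basis, so we have a Gröbner basis.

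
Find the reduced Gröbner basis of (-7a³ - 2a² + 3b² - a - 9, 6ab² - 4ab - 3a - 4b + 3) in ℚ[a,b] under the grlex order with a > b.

f_1 = -7a³ - 2a² + 3b² - a - 9, LT = a³.
f_2 = 6ab² - 4ab - 3a - 4b + 3, LT = ab².

S(f_1,f_2): lcm = a³b². S = ⅔a³b + 2/7a²b² - 3/7b⁴ + ½a³ + ⅔a²b + 1/7ab² - ½a² + 9/7b².
  leading term a³b: subtract (-2/21b)·f_1 from ⅔a³b + 2/7a²b² - 3/7b⁴ + ½a³ + ⅔a²b + 1/7ab² - ½a² + 9/7b² → 2/7a²b² - 3/7b⁴ + ½a³ + 10/21a²b + 1/7ab² + 2/7b³ - ½a² - 2/21ab + 9/7b² - 6/7b
  leading term a²b²: subtract (1/21a)·f_2 from 2/7a²b² - 3/7b⁴ + ½a³ + 10/21a²b + 1/7ab² + 2/7b³ - ½a² - 2/21ab + 9/7b² - 6/7b → -3/7b⁴ + ½a³ + ⅔a²b + 1/7ab² + 2/7b³ - 5/14a² + 2/21ab + 9/7b² - 1/7a - 6/7b
  leading term b⁴: no divisor's leading term divides it; move -3/7b⁴ to the remainder.
  leading term a³: subtract (-1/14)·f_1 from ½a³ + ⅔a²b + 1/7ab² + 2/7b³ - 5/14a² + 2/21ab + 9/7b² - 1/7a - 6/7b → ⅔a²b + 1/7ab² + 2/7b³ - ½a² + 2/21ab + 3/2b² - 3/14a - 6/7b - 9/14
  leading term a²b: no divisor's leading term divides it; move ⅔a²b to the remainder.
  leading term ab²: subtract (1/42)·f_2 from 1/7ab² + 2/7b³ - ½a² + 2/21ab + 3/2b² - 3/14a - 6/7b - 9/14 → 2/7b³ - ½a² + 4/21ab + 3/2b² - 1/7a - 16/21b - 5/7
  leading term b³: no divisor's leading term divides it; move 2/7b³ to the remainder.
  leading term a²: no divisor's leading term divides it; move -½a² to the remainder.
  leading term ab: no divisor's leading term divides it; move 4/21ab to the remainder.
  leading term b²: no divisor's leading term divides it; move 3/2b² to the remainder.
  leading term a: no divisor's leading term divides it; move -1/7a to the remainder.
  leading term b: no divisor's leading term divides it; move -16/21b to the remainder.
  leading term 1: no divisor's leading term divides it; move -5/7 to the remainder.
  remainder -3/7b⁴ + ⅔a²b + 2/7b³ - ½a² + 4/21ab + 3/2b² - 1/7a - 16/21b - 5/7 ≠ 0; add g_3 = -3/7b⁴ + ⅔a²b + 2/7b³ - ½a² + 4/21ab + 3/2b² - 1/7a - 16/21b - 5/7 to the basis.

The other S-polynomials (S(f_1,g_3), S(f_2,g_3)) all reduce to 0 modulo the current basis, so we have a Gröbner basis.

G = {b⁴ - 14/9a²b - ⅔b³ + 7/6a² - 4/9ab - 7/2b² + ⅓a + 16/9b + 5/3, a³ + 2/7a² - 3/7b² + 1/7a + 9/7, ab² - ⅔ab - ½a - ⅔b + ½}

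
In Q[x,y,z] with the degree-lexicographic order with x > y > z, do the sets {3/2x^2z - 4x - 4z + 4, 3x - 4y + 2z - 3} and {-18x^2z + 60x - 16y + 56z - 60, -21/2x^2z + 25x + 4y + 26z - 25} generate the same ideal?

For a fixed monomial order, each ideal has a unique reduced Gröbner basis; comparing bases decides equality.
Buchberger on the first generating set:
f_1 = 3/2x^2z - 4x - 4z + 4, LT = x^2z.
f_2 = 3x - 4y + 2z - 3, LT = x.

S(f_1,f_2): lcm = x^2z. S = 4/3xyz - 2/3xz^2 + xz - 8/3x - 8/3z + 8/3.
  leading term xyz: subtract (4/9yz)·f_2 from 4/3xyz - 2/3xz^2 + xz - 8/3x - 8/3z + 8/3 → -2/3xz^2 + 16/9y^2z - 8/9yz^2 + xz + 4/3yz - 8/3x - 8/3z + 8/3
  leading term xz^2: subtract (-2/9z^2)·f_2 from -2/3xz^2 + 16/9y^2z - 8/9yz^2 + xz + 4/3yz - 8/3x - 8/3z + 8/3 → 16/9y^2z - 16/9yz^2 + 4/9z^3 + xz + 4/3yz - 2/3z^2 - 8/3x - 8/3z + 8/3
  leading term y^2z: no divisor's leading term divides it; move 16/9y^2z to the remainder.
  leading term yz^2: no divisor's leading term divides it; move -16/9yz^2 to the remainder.
  leading term z^3: no divisor's leading term divides it; move 4/9z^3 to the remainder.
  leading term xz: subtract (1/3z)·f_2 from xz + 4/3yz - 2/3z^2 - 8/3x - 8/3z + 8/3 → 8/3yz - 4/3z^2 - 8/3x - 5/3z + 8/3
  leading term yz: no divisor's leading term divides it; move 8/3yz to the remainder.
  leading term z^2: no divisor's leading term divides it; move -4/3z^2 to the remainder.
  leading term x: subtract (-8/9)·f_2 from -8/3x - 5/3z + 8/3 → -32/9y + 1/9z
  leading term y: no divisor's leading term divides it; move -32/9y to the remainder.
  leading term z: no divisor's leading term divides it; move 1/9z to the remainder.
  remainder 16/9y^2z - 16/9yz^2 + 4/9z^3 + 8/3yz - 4/3z^2 - 32/9y + 1/9z ≠ 0; add g_3 = 16/9y^2z - 16/9yz^2 + 4/9z^3 + 8/3yz - 4/3z^2 - 32/9y + 1/9z to the basis.

The other S-polynomials (S(f_1,g_3), S(f_2,g_3)) all reduce to 0 modulo the current basis, so we have a Gröbner basis.
Inter-reduce: drop elements whose leading term is divisible by another's, tail-reduce, and make monic.
Reduced Gröbner basis: {y^2z - yz^2 + 1/4z^3 + 3/2yz - 3/4z^2 - 2y + 1/16z, x - 4/3y + 2/3z - 1}.

Buchberger on the second generating set:
h_1 = -18x^2z + 60x - 16y + 56z - 60, LT = x^2z.
h_2 = -21/2x^2z + 25x + 4y + 26z - 25, LT = x^2z.

S(h_1,h_2): lcm = x^2z. S = -20/21x + 80/63y - 40/63z + 20/21.
  leading term x: no divisor's leading term divides it; move -20/21x to the remainder.
  leading term y: no divisor's leading term divides it; move 80/63y to the remainder.
  leading term z: no divisor's leading term divides it; move -40/63z to the remainder.
  leading term 1: no divisor's leading term divides it; move 20/21 to the remainder.
  remainder -20/21x + 80/63y - 40/63z + 20/21 ≠ 0; add k_3 = -20/21x + 80/63y - 40/63z + 20/21 to the basis.

S(h_1,k_3): lcm = x^2z. S = 4/3xyz - 2/3xz^2 + xz - 10/3x + 8/9y - 28/9z + 10/3.
  leading term xyz: subtract (-7/5yz)·k_3 from 4/3xyz - 2/3xz^2 + xz - 10/3x + 8/9y - 28/9z + 10/3 → -2/3xz^2 + 16/9y^2z - 8/9yz^2 + xz + 4/3yz - 10/3x + 8/9y - 28/9z + 10/3
  leading term xz^2: subtract (7/10z^2)·k_3 from -2/3xz^2 + 16/9y^2z - 8/9yz^2 + xz + 4/3yz - 10/3x + 8/9y - 28/9z + 10/3 → 16/9y^2z - 16/9yz^2 + 4/9z^3 + xz + 4/3yz - 2/3z^2 - 10/3x + 8/9y - 28/9z + 10/3
  leading term y^2z: no divisor's leading term divides it; move 16/9y^2z to the remainder.
  leading term yz^2: no divisor's leading term divides it; move -16/9yz^2 to the remainder.
  leading term z^3: no divisor's leading term divides it; move 4/9z^3 to the remainder.
  leading term xz: subtract (-21/20z)·k_3 from xz + 4/3yz - 2/3z^2 - 10/3x + 8/9y - 28/9z + 10/3 → 8/3yz - 4/3z^2 - 10/3x + 8/9y - 19/9z + 10/3
  leading term yz: no divisor's leading term divides it; move 8/3yz to the remainder.
  leading term z^2: no divisor's leading term divides it; move -4/3z^2 to the remainder.
  leading term x: subtract (7/2)·k_3 from -10/3x + 8/9y - 19/9z + 10/3 → -32/9y + 1/9z
  leading term y: no divisor's leading term divides it; move -32/9y to the remainder.
  leading term z: no divisor's leading term divides it; move 1/9z to the remainder.
  remainder 16/9y^2z - 16/9yz^2 + 4/9z^3 + 8/3yz - 4/3z^2 - 32/9y + 1/9z ≠ 0; add k_4 = 16/9y^2z - 16/9yz^2 + 4/9z^3 + 8/3yz - 4/3z^2 - 32/9y + 1/9z to the basis.

The other S-polynomials (S(h_2,k_3), S(h_1,k_4), S(h_2,k_4), S(k_3,k_4)) all reduce to 0 modulo the current basis, so we have a Gröbner basis.
Inter-reduce: drop elements whose leading term is divisible by another's, tail-reduce, and make monic.
Reduced Gröbner basis: {y^2z - yz^2 + 1/4z^3 + 3/2yz - 3/4z^2 - 2y + 1/16z, x - 4/3y + 2/3z - 1}.

Same reduced basis, so the two generating sets span the same ideal.

Yes, the ideals are equal.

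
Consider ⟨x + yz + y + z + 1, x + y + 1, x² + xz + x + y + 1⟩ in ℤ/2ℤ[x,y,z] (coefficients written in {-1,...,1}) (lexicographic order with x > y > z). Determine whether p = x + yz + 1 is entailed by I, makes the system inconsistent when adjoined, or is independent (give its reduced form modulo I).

x + yz + 1 is independent of I; its normal form modulo I is y + z.

First compute the reduced Gröbner basis of I by Buchberger's algorithm.
f_1 = x + yz + y + z + 1, LT = x.
f_2 = x + y + 1, LT = x.
f_3 = x² + xz + x + y + 1, LT = x².

S(f_1,f_2): lcm = x. S = yz + z.
  reduce S modulo (f_1, f_2, f_3):
  remainder yz + z ≠ 0; add h_4 = yz + z to the basis.

S(f_1,f_3): lcm = x². S = xyz + xy + y + 1.
  reduce S modulo (f_1, f_2, f_3, h_4):
  remainder y² + 1 ≠ 0; add h_5 = y² + 1 to the basis.

The other S-polynomials (S(f_2,f_3), S(f_1,h_4), S(f_2,h_4), S(f_3,h_4), S(f_1,h_5), S(f_2,h_5), S(f_3,h_5), S(h_4,h_5)) all reduce to 0 modulo the current basis, so we have a Gröbner basis.
Inter-reduce: drop elements whose leading term is divisible by another's, tail-reduce, and make monic.
Reduced Gröbner basis: {x + y + 1, y² + 1, yz + z}.
Label its elements g_1 = x + y + 1, g_2 = y² + 1, g_3 = yz + z.

Reduce p = x + yz + 1 modulo G:
  leading term x: subtract (1)·g_1 from x + yz + 1 → yz + y
  leading term yz: subtract (1)·g_3 from yz + y → y + z
  leading term y: no divisor's leading term divides it; move y to the remainder.
  leading term z: no divisor's leading term divides it; move z to the remainder.
  normal form = y + z.
The normal form is nonzero, so p ∉ I. Since p minus its normal form lies in I, I + (p) = I + (r) where r = y + z; decide whether this ideal is the whole ring.
Run Buchberger on G together with r (pairs among the g_i already reduce to 0 since G is a Gröbner basis):
g_1 = x + y + 1, LT = x.
g_2 = y² + 1, LT = y².
g_3 = yz + z, LT = yz.
r = y + z, LT = y.

S(g_2,r): lcm = y². S = yz + 1.
  reduce S modulo (g_1, g_2, g_3, r):
  remainder z + 1 ≠ 0; add m_5 = z + 1 to the basis.

The other S-polynomials (S(g_1,g_2), S(g_1,g_3), S(g_1,r), S(g_2,g_3), S(g_3,r), S(g_1,m_5), S(g_2,m_5), S(g_3,m_5), S(r,m_5)) all reduce to 0 modulo the current basis, so we have a Gröbner basis.
Inter-reduce: drop elements whose leading term is divisible by another's, tail-reduce, and make monic.
Reduced Gröbner basis: {x, y + 1, z + 1}.
The reduced Gröbner basis of I + (p) is {x, y + 1, z + 1} ≠ {1}, a proper ideal, so the enlarged system stays consistent: p is independent of I, with normal form y + z.

Ideal membership is decidable via reduction modulo a Gröbner basis.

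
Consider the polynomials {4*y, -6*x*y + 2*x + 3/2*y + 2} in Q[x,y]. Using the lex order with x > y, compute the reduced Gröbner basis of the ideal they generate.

f_1 = 4*y, LT = y.
f_2 = -6*x*y + 2*x + 3/2*y + 2, LT = x*y.

S(f_1,f_2): lcm = x*y. S = 1/3*x + 1/4*y + 1/3.
  leading term x: no divisor's leading term divides it; move 1/3*x to the remainder.
  leading term y: subtract (1/16)·f_1 from 1/4*y + 1/3 → 1/3
  leading term 1: no divisor's leading term divides it; move 1/3 to the remainder.
  remainder 1/3*x + 1/3 ≠ 0; add g_3 = 1/3*x + 1/3 to the basis.

The other S-polynomials (S(f_1,g_3), S(f_2,g_3)) all reduce to 0 modulo the current basis, so we have a Gröbner basis.
Inter-reduce: drop elements whose leading term is divisible by another's, tail-reduce, and make monic.

G = {x + 1, y}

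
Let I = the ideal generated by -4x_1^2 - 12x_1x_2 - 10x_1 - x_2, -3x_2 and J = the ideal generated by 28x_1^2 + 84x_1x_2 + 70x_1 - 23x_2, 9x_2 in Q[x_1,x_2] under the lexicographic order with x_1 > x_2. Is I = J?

For a fixed monomial order, each ideal has a unique reduced Gröbner basis; comparing bases decides equality.
Buchberger on the first generating set:
f_1 = -4x_1^2 - 12x_1x_2 - 10x_1 - x_2, LT = x_1^2.
f_2 = -3x_2, LT = x_2.

The S-polynomials (S(f_1,f_2)) all reduce to 0 modulo the current basis, so we have a Gröbner basis.
Inter-reduce: drop elements whose leading term is divisible by another's, tail-reduce, and make monic.
Reduced Gröbner basis: {x_1^2 + 5/2x_1, x_2}.

Buchberger on the second generating set:
h_1 = 28x_1^2 + 84x_1x_2 + 70x_1 - 23x_2, LT = x_1^2.
h_2 = 9x_2, LT = x_2.

The S-polynomials (S(h_1,h_2)) all reduce to 0 modulo the current basis, so we have a Gröbner basis.
Inter-reduce: drop elements whose leading term is divisible by another's, tail-reduce, and make monic.
Reduced Gröbner basis: {x_1^2 + 5/2x_1, x_2}.

Same reduced basis, so the two generating sets span the same ideal.

Yes, the ideals are equal.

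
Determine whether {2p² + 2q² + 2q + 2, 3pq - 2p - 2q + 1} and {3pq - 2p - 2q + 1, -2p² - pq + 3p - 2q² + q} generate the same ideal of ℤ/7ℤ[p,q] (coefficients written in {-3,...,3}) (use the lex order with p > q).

Equality of ideals is decidable: compute both reduced Gröbner bases (unique for the ordering) and check whether they agree.
Buchberger on the first generating set:
f_1 = 2p² + 2q² + 2q + 2, LT = p².
f_2 = 3pq - 2p - 2q + 1, LT = pq.

S(f_1,f_2): lcm = p²q. S = 3p² + 3pq + 2p + q³ + q² + q.
  leading term p²: subtract (-2)·f_1 from 3p² + 3pq + 2p + q³ + q² + q → 3pq + 2p + q³ - 2q² - 2q - 3
  leading term pq: subtract (1)·f_2 from 3pq + 2p + q³ - 2q² - 2q - 3 → -3p + q³ - 2q² + 3
  leading term p: no divisor's leading term divides it; move -3p to the remainder.
  leading term q³: no divisor's leading term divides it; move q³ to the remainder.
  leading term q²: no divisor's leading term divides it; move -2q² to the remainder.
  leading term 1: no divisor's leading term divides it; move 3 to the remainder.
  remainder -3p + q³ - 2q² + 3 ≠ 0; add g_3 = -3p + q³ - 2q² + 3 to the basis.

S(f_2,g_3): lcm = pq. S = -3p - 2q⁴ - 3q³ - 2q - 2.
  leading term p: subtract (1)·g_3 from -3p - 2q⁴ - 3q³ - 2q - 2 → -2q⁴ + 3q³ + 2q² - 2q + 2
  leading term q⁴: no divisor's leading term divides it; move -2q⁴ to the remainder.
  leading term q³: no divisor's leading term divides it; move 3q³ to the remainder.
  leading term q²: no divisor's leading term divides it; move 2q² to the remainder.
  leading term q: no divisor's leading term divides it; move -2q to the remainder.
  leading term 1: no divisor's leading term divides it; move 2 to the remainder.
  remainder -2q⁴ + 3q³ + 2q² - 2q + 2 ≠ 0; add g_4 = -2q⁴ + 3q³ + 2q² - 2q + 2 to the basis.

The other S-polynomials (S(f_1,g_3), S(f_1,g_4), S(f_2,g_4), S(g_3,g_4)) all reduce to 0 modulo the current basis, so we have a Gröbner basis.
Inter-reduce: drop elements whose leading term is divisible by another's, tail-reduce, and make monic.
Reduced Gröbner basis: {p + 2q³ + 3q² - 1, q⁴ + 2q³ - q² + q - 1}.

Buchberger on the second generating set:
h_1 = 3pq - 2p - 2q + 1, LT = pq.
h_2 = -2p² - pq + 3p - 2q² + q, LT = p².

S(h_1,h_2): lcm = p²q. S = -3p² + 3pq² + 2pq - 2p - q³ - 3q².
  leading term p²: subtract (-2)·h_2 from -3p² + 3pq² + 2pq - 2p - q³ - 3q² → 3pq² - 3p - q³ + 2q
  leading term pq²: subtract (q)·h_1 from 3pq² - 3p - q³ + 2q → 2pq - 3p - q³ + 2q² + q
  leading term pq: subtract (3)·h_1 from 2pq - 3p - q³ + 2q² + q → 3p - q³ + 2q² - 3
  leading term p: no divisor's leading term divides it; move 3p to the remainder.
  leading term q³: no divisor's leading term divides it; move -q³ to the remainder.
  leading term q²: no divisor's leading term divides it; move 2q² to the remainder.
  leading term 1: no divisor's leading term divides it; move -3 to the remainder.
  remainder 3p - q³ + 2q² - 3 ≠ 0; add k_3 = 3p - q³ + 2q² - 3 to the basis.

S(h_1,k_3): lcm = pq. S = -3p - 2q⁴ - 3q³ - 2q - 2.
  leading term p: subtract (-1)·k_3 from -3p - 2q⁴ - 3q³ - 2q - 2 → -2q⁴ + 3q³ + 2q² - 2q + 2
  leading term q⁴: no divisor's leading term divides it; move -2q⁴ to the remainder.
  leading term q³: no divisor's leading term divides it; move 3q³ to the remainder.
  leading term q²: no divisor's leading term divides it; move 2q² to the remainder.
  leading term q: no divisor's leading term divides it; move -2q to the remainder.
  leading term 1: no divisor's leading term divides it; move 2 to the remainder.
  remainder -2q⁴ + 3q³ + 2q² - 2q + 2 ≠ 0; add k_4 = -2q⁴ + 3q³ + 2q² - 2q + 2 to the basis.

The other S-polynomials (S(h_2,k_3), S(h_1,k_4), S(h_2,k_4), S(k_3,k_4)) all reduce to 0 modulo the current basis, so we have a Gröbner basis.
Inter-reduce: drop elements whose leading term is divisible by another's, tail-reduce, and make monic.
Reduced Gröbner basis: {p + 2q³ + 3q² - 1, q⁴ + 2q³ - q² + q - 1}.

Same reduced basis, so the two generating sets span the same ideal.
The same test decides containment: I ⊆ J iff every generator of I reduces to 0 modulo a Gröbner basis of J.

Yes, the ideals are equal.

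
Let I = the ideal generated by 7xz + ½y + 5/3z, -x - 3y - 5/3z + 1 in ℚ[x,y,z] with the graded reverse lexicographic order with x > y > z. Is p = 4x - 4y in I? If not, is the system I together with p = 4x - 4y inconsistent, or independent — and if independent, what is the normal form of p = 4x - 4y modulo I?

4x - 4y is independent of I; its normal form modulo I is -16y - 20/3z + 4.

First compute the reduced Gröbner basis of I by Buchberger's algorithm.
f_1 = 7xz + ½y + 5/3z, LT = xz.
f_2 = -x - 3y - 5/3z + 1, LT = x.

S(f_1,f_2): lcm = xz. S = -3yz - 5/3z² + 1/14y + 26/21z.
  leading term yz: no divisor's leading term divides it; move -3yz to the remainder.
  leading term z²: no divisor's leading term divides it; move -5/3z² to the remainder.
  leading term y: no divisor's leading term divides it; move 1/14y to the remainder.
  leading term z: no divisor's leading term divides it; move 26/21z to the remainder.
  remainder -3yz - 5/3z² + 1/14y + 26/21z ≠ 0; add h_3 = -3yz - 5/3z² + 1/14y + 26/21z to the basis.

The other S-polynomials (S(f_1,h_3), S(f_2,h_3)) all reduce to 0 modulo the current basis, so we have a Gröbner basis.
Inter-reduce: drop elements whose leading term is divisible by another's, tail-reduce, and make monic.
Reduced Gröbner basis: {yz + 5/9z² - 1/42y - 26/63z, x + 3y + 5/3z - 1}.
Label its elements g_1 = yz + 5/9z² - 1/42y - 26/63z, g_2 = x + 3y + 5/3z - 1.

Reduce p = 4x - 4y modulo G:
  leading term x: subtract (4)·g_2 from 4x - 4y → -16y - 20/3z + 4
  leading term y: no divisor's leading term divides it; move -16y to the remainder.
  leading term z: no divisor's leading term divides it; move -20/3z to the remainder.
  leading term 1: no divisor's leading term divides it; move 4 to the remainder.
  normal form = -16y - 20/3z + 4.
The normal form is nonzero, so p ∉ I. Since p minus its normal form lies in I, I + (p) = I + (r) where r = -16y - 20/3z + 4; decide whether this ideal is the whole ring.
Run Buchberger on G together with r (pairs among the g_i already reduce to 0 since G is a Gröbner basis):
g_1 = yz + 5/9z² - 1/42y - 26/63z, LT = yz.
g_2 = x + 3y + 5/3z - 1, LT = x.
r = -16y - 20/3z + 4, LT = y.

S(g_1,r): lcm = yz. S = 5/36z² - 1/42y - 41/252z.
  leading term z²: no divisor's leading term divides it; move 5/36z² to the remainder.
  leading term y: subtract (1/672)·r from -1/42y - 41/252z → -11/72z - 1/168
  leading term z: no divisor's leading term divides it; move -11/72z to the remainder.
  leading term 1: no divisor's leading term divides it; move -1/168 to the remainder.
  remainder 5/36z² - 11/72z - 1/168 ≠ 0; add m_4 = 5/36z² - 11/72z - 1/168 to the basis.

The other S-polynomials (S(g_1,g_2), S(g_2,r), S(g_1,m_4), S(g_2,m_4), S(r,m_4)) all reduce to 0 modulo the current basis, so we have a Gröbner basis.
Inter-reduce: drop elements whose leading term is divisible by another's, tail-reduce, and make monic.
Reduced Gröbner basis: {z² - 11/10z - 3/70, x + 5/12z - ¼, y + 5/12z - ¼}.
The reduced Gröbner basis of I + (p) is {z² - 11/10z - 3/70, x + 5/12z - ¼, y + 5/12z - ¼} ≠ {1}, a proper ideal, so the enlarged system stays consistent: p is independent of I, with normal form -16y - 20/3z + 4.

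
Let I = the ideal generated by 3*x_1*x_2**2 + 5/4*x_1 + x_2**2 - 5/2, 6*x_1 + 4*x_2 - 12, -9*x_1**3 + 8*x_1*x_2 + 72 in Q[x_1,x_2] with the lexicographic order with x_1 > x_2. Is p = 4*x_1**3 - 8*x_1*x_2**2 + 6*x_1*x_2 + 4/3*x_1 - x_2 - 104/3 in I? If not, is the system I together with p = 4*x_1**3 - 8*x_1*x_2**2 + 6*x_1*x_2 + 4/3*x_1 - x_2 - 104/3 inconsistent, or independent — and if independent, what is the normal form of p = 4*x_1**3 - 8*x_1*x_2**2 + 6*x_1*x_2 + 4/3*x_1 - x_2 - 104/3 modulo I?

First compute the reduced Gröbner basis of I by Buchberger's algorithm.
f_1 = 3*x_1*x_2**2 + 5/4*x_1 + x_2**2 - 5/2, LT = x_1*x_2**2.
f_2 = 6*x_1 + 4*x_2 - 12, LT = x_1.
f_3 = -9*x_1**3 + 8*x_1*x_2 + 72, LT = x_1**3.

S(f_1,f_2): lcm = x_1*x_2**2. S = 5/12*x_1 - 2/3*x_2**3 + 7/3*x_2**2 - 5/6.
  leading term x_1: subtract (5/72)·f_2 from 5/12*x_1 - 2/3*x_2**3 + 7/3*x_2**2 - 5/6 → -2/3*x_2**3 + 7/3*x_2**2 - 5/18*x_2
  leading term x_2**3: no divisor's leading term divides it; move -2/3*x_2**3 to the remainder.
  leading term x_2**2: no divisor's leading term divides it; move 7/3*x_2**2 to the remainder.
  leading term x_2: no divisor's leading term divides it; move -5/18*x_2 to the remainder.
  remainder -2/3*x_2**3 + 7/3*x_2**2 - 5/18*x_2 ≠ 0; add h_4 = -2/3*x_2**3 + 7/3*x_2**2 - 5/18*x_2 to the basis.

S(f_1,f_3): lcm = x_1**3*x_2**2. S = 5/12*x_1**3 + 1/3*x_1**2*x_2**2 - 5/6*x_1**2 + 8/9*x_1*x_2**3 + 8*x_2**2.
  leading term x_1**3: subtract (5/72*x_1**2)·f_2 from 5/12*x_1**3 + 1/3*x_1**2*x_2**2 - 5/6*x_1**2 + 8/9*x_1*x_2**3 + 8*x_2**2 → 1/3*x_1**2*x_2**2 - 5/18*x_1**2*x_2 + 8/9*x_1*x_2**3 + 8*x_2**2
  leading term x_1**2*x_2**2: subtract (1/9*x_1)·f_1 from 1/3*x_1**2*x_2**2 - 5/18*x_1**2*x_2 + 8/9*x_1*x_2**3 + 8*x_2**2 → -5/18*x_1**2*x_2 - 5/36*x_1**2 + 8/9*x_1*x_2**3 - 1/9*x_1*x_2**2 + 5/18*x_1 + 8*x_2**2
  leading term x_1**2*x_2: subtract (-5/108*x_1*x_2)·f_2 from -5/18*x_1**2*x_2 - 5/36*x_1**2 + 8/9*x_1*x_2**3 - 1/9*x_1*x_2**2 + 5/18*x_1 + 8*x_2**2 → -5/36*x_1**2 + 8/9*x_1*x_2**3 + 2/27*x_1*x_2**2 - 5/9*x_1*x_2 + 5/18*x_1 + 8*x_2**2
  leading term x_1**2: subtract (-5/216*x_1)·f_2 from -5/36*x_1**2 + 8/9*x_1*x_2**3 + 2/27*x_1*x_2**2 - 5/9*x_1*x_2 + 5/18*x_1 + 8*x_2**2 → 8/9*x_1*x_2**3 + 2/27*x_1*x_2**2 - 25/54*x_1*x_2 + 8*x_2**2
  leading term x_1*x_2**3: subtract (8/27*x_2)·f_1 from 8/9*x_1*x_2**3 + 2/27*x_1*x_2**2 - 25/54*x_1*x_2 + 8*x_2**2 → 2/27*x_1*x_2**2 - 5/6*x_1*x_2 - 8/27*x_2**3 + 8*x_2**2 + 20/27*x_2
  leading term x_1*x_2**2: subtract (2/81)·f_1 from 2/27*x_1*x_2**2 - 5/6*x_1*x_2 - 8/27*x_2**3 + 8*x_2**2 + 20/27*x_2 → -5/6*x_1*x_2 - 5/162*x_1 - 8/27*x_2**3 + 646/81*x_2**2 + 20/27*x_2 + 5/81
  leading term x_1*x_2: subtract (-5/36*x_2)·f_2 from -5/6*x_1*x_2 - 5/162*x_1 - 8/27*x_2**3 + 646/81*x_2**2 + 20/27*x_2 + 5/81 → -5/162*x_1 - 8/27*x_2**3 + 691/81*x_2**2 - 25/27*x_2 + 5/81
  leading term x_1: subtract (-5/972)·f_2 from -5/162*x_1 - 8/27*x_2**3 + 691/81*x_2**2 - 25/27*x_2 + 5/81 → -8/27*x_2**3 + 691/81*x_2**2 - 220/243*x_2
  leading term x_2**3: subtract (4/9)·h_4 from -8/27*x_2**3 + 691/81*x_2**2 - 220/243*x_2 → 607/81*x_2**2 - 190/243*x_2
  leading term x_2**2: no divisor's leading term divides it; move 607/81*x_2**2 to the remainder.
  leading term x_2: no divisor's leading term divides it; move -190/243*x_2 to the remainder.
  remainder 607/81*x_2**2 - 190/243*x_2 ≠ 0; add h_5 = 607/81*x_2**2 - 190/243*x_2 to the basis.

S(f_2,f_3): lcm = x_1**3. S = 2/3*x_1**2*x_2 - 2*x_1**2 + 8/9*x_1*x_2 + 8.
  leading term x_1**2*x_2: subtract (1/9*x_1*x_2)·f_2 from 2/3*x_1**2*x_2 - 2*x_1**2 + 8/9*x_1*x_2 + 8 → -2*x_1**2 - 4/9*x_1*x_2**2 + 20/9*x_1*x_2 + 8
  leading term x_1**2: subtract (-1/3*x_1)·f_2 from -2*x_1**2 - 4/9*x_1*x_2**2 + 20/9*x_1*x_2 + 8 → -4/9*x_1*x_2**2 + 32/9*x_1*x_2 - 4*x_1 + 8
  leading term x_1*x_2**2: subtract (-4/27)·f_1 from -4/9*x_1*x_2**2 + 32/9*x_1*x_2 - 4*x_1 + 8 → 32/9*x_1*x_2 - 103/27*x_1 + 4/27*x_2**2 + 206/27
  leading term x_1*x_2: subtract (16/27*x_2)·f_2 from 32/9*x_1*x_2 - 103/27*x_1 + 4/27*x_2**2 + 206/27 → -103/27*x_1 - 20/9*x_2**2 + 64/9*x_2 + 206/27
  leading term x_1: subtract (-103/162)·f_2 from -103/27*x_1 - 20/9*x_2**2 + 64/9*x_2 + 206/27 → -20/9*x_2**2 + 782/81*x_2
  leading term x_2**2: subtract (-180/607)·h_5 from -20/9*x_2**2 + 782/81*x_2 → 463274/49167*x_2
  leading term x_2: no divisor's leading term divides it; move 463274/49167*x_2 to the remainder.
  remainder 463274/49167*x_2 ≠ 0; add h_6 = 463274/49167*x_2 to the basis.

The other S-polynomials (S(f_1,h_4), S(f_2,h_4), S(f_3,h_4), S(f_1,h_5), S(f_2,h_5), S(f_3,h_5), S(h_4,h_5), S(f_1,h_6), S(f_2,h_6), S(f_3,h_6), S(h_4,h_6), S(h_5,h_6)) all reduce to 0 modulo the current basis, so we have a Gröbner basis.
Inter-reduce: drop elements whose leading term is divisible by another's, tail-reduce, and make monic.
Reduced Gröbner basis: {x_1 - 2, x_2}.
Label its elements g_1 = x_1 - 2, g_2 = x_2.

Reduce p = 4*x_1**3 - 8*x_1*x_2**2 + 6*x_1*x_2 + 4/3*x_1 - x_2 - 104/3 modulo G:
  leading term x_1**3: subtract (4*x_1**2)·g_1 from 4*x_1**3 - 8*x_1*x_2**2 + 6*x_1*x_2 + 4/3*x_1 - x_2 - 104/3 → 8*x_1**2 - 8*x_1*x_2**2 + 6*x_1*x_2 + 4/3*x_1 - x_2 - 104/3
  leading term x_1**2: subtract (8*x_1)·g_1 from 8*x_1**2 - 8*x_1*x_2**2 + 6*x_1*x_2 + 4/3*x_1 - x_2 - 104/3 → -8*x_1*x_2**2 + 6*x_1*x_2 + 52/3*x_1 - x_2 - 104/3
  leading term x_1*x_2**2: subtract (-8*x_2**2)·g_1 from -8*x_1*x_2**2 + 6*x_1*x_2 + 52/3*x_1 - x_2 - 104/3 → 6*x_1*x_2 + 52/3*x_1 - 16*x_2**2 - x_2 - 104/3
  leading term x_1*x_2: subtract (6*x_2)·g_1 from 6*x_1*x_2 + 52/3*x_1 - 16*x_2**2 - x_2 - 104/3 → 52/3*x_1 - 16*x_2**2 + 11*x_2 - 104/3
  leading term x_1: subtract (52/3)·g_1 from 52/3*x_1 - 16*x_2**2 + 11*x_2 - 104/3 → -16*x_2**2 + 11*x_2
  leading term x_2**2: subtract (-16*x_2)·g_2 from -16*x_2**2 + 11*x_2 → 11*x_2
  leading term x_2: subtract (11)·g_2 from 11*x_2 → 0
  normal form = 0.
Since the normal form is 0, p ∈ I.

4*x_1**3 - 8*x_1*x_2**2 + 6*x_1*x_2 + 4/3*x_1 - x_2 - 104/3 lies in I (it reduces to 0).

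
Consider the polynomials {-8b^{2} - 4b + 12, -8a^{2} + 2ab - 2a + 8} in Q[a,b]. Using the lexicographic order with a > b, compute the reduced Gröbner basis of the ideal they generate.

f_1 = -8b^{2} - 4b + 12, LT = b^{2}.
f_2 = -8a^{2} + 2ab - 2a + 8, LT = a^{2}.

The S-polynomials (S(f_1,f_2)) all reduce to 0 modulo the current basis, so we have a Gröbner basis.

G = {a^{2} - \tfrac{1}{4}ab + \tfrac{1}{4}a - 1, b^{2} + \tfrac{1}{2}b - \tfrac{3}{2}}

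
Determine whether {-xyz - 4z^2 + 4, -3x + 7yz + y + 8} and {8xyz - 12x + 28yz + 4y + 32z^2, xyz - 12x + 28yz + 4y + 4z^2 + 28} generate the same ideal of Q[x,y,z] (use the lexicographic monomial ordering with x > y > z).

Yes, the ideals are equal.

For a fixed monomial order, each ideal has a unique reduced Gröbner basis; comparing bases decides equality.
Buchberger on the first generating set:
f_1 = -xyz - 4z^2 + 4, LT = xyz.
f_2 = -3x + 7yz + y + 8, LT = x.

S(f_1,f_2): lcm = xyz. S = 7/3y^2z^2 + 1/3y^2z + 8/3yz + 4z^2 - 4.
  reduce S modulo (f_1, f_2):
  remainder 7/3y^2z^2 + 1/3y^2z + 8/3yz + 4z^2 - 4 ≠ 0; add g_3 = 7/3y^2z^2 + 1/3y^2z + 8/3yz + 4z^2 - 4 to the basis.

The other S-polynomials (S(f_1,g_3), S(f_2,g_3)) all reduce to 0 modulo the current basis, so we have a Gröbner basis.
Inter-reduce: drop elements whose leading term is divisible by another's, tail-reduce, and make monic.
Reduced Gröbner basis: {x - 7/3yz - 1/3y - 8/3, y^2z^2 + 1/7y^2z + 8/7yz + 12/7z^2 - 12/7}.

Buchberger on the second generating set:
h_1 = 8xyz - 12x + 28yz + 4y + 32z^2, LT = xyz.
h_2 = xyz - 12x + 28yz + 4y + 4z^2 + 28, LT = xyz.

S(h_1,h_2): lcm = xyz. S = 21/2x - 49/2yz - 7/2y - 28.
  reduce S modulo (h_1, h_2):
  remainder 21/2x - 49/2yz - 7/2y - 28 ≠ 0; add k_3 = 21/2x - 49/2yz - 7/2y - 28 to the basis.

S(h_1,k_3): lcm = xyz. S = -3/2x + 7/3y^2z^2 + 1/3y^2z + 37/6yz + 1/2y + 4z^2.
  reduce S modulo (h_1, h_2, k_3):
  remainder 7/3y^2z^2 + 1/3y^2z + 8/3yz + 4z^2 - 4 ≠ 0; add k_4 = 7/3y^2z^2 + 1/3y^2z + 8/3yz + 4z^2 - 4 to the basis.

The other S-polynomials (S(h_2,k_3), S(h_1,k_4), S(h_2,k_4), S(k_3,k_4)) all reduce to 0 modulo the current basis, so we have a Gröbner basis.
Inter-reduce: drop elements whose leading term is divisible by another's, tail-reduce, and make monic.
Reduced Gröbner basis: {x - 7/3yz - 1/3y - 8/3, y^2z^2 + 1/7y^2z + 8/7yz + 12/7z^2 - 12/7}.

The two bases agree; hence the ideals are identical.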